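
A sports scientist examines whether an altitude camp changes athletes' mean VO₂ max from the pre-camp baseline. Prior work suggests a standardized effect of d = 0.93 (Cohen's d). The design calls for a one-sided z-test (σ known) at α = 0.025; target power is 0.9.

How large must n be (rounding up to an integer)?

n = 13

For power 0.9 need Φ(δ − z_{0.025}) = 0.9, so δ = z_{0.025} + z_{0.10} = 1.960 + 1.282 = 3.242.
δ = d·√n ⇒ n = (δ/d)² = (3.242 / 0.93)² = 12.15.
Round up to the next whole unit.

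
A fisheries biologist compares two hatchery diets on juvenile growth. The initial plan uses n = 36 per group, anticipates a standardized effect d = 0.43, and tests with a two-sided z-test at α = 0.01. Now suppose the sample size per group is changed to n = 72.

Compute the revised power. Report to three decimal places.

With n = 72 per group: δ = d·√(n/2) = 0.43 × √(72/2) = 2.5800. Critical value z_{0.005} = 2.576.
Revised power = Φ(δ − 2.576) + Φ(−δ − 2.576) = Φ(0.004) + Φ(-5.156) = 0.5017 + 0.0000 = 0.5017.

Power ≈ 0.502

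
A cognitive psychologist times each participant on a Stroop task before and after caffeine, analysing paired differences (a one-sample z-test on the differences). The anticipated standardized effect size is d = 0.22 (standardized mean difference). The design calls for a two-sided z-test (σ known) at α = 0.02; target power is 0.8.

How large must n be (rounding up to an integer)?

For power 0.8 need Φ(δ − z_{0.01}) = 0.8, so δ = z_{0.01} + z_{0.20} = 2.326 + 0.842 = 3.168.
(The Φ(−δ − z_{α/2}) term is vanishingly small for δ > 0 and is dropped in the standard sample-size formula.)
δ = d·√n ⇒ n = (δ/d)² = (3.168 / 0.22)² = 207.36.
Round up to the next whole unit.

n = 208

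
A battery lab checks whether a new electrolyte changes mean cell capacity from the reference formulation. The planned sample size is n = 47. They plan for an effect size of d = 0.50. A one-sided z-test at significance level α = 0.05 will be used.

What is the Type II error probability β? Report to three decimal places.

Noncentrality parameter: δ = d·√n = 0.50 × √47 = 3.4278
Critical value for a one-sided test at α = 0.05: z_α = 1.645.
Power = P(Z > 1.645 − δ) = Φ(1.783) = 0.9627.
Type II error: β = 1 − power = 1 − 0.9627 = 0.0373.

β ≈ 0.037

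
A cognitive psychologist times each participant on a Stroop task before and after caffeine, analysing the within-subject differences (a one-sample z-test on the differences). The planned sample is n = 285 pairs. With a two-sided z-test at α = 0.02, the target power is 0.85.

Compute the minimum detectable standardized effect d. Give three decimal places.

Required noncentrality: δ = z_{0.01} + z_{0.15} = 2.326 + 1.036 = 3.363.
(Lower-tail contribution to power is negligible for δ > 0.)
δ = d·√n ⇒ d = δ/√n = 3.363/√285 = 0.1992.

d ≈ 0.199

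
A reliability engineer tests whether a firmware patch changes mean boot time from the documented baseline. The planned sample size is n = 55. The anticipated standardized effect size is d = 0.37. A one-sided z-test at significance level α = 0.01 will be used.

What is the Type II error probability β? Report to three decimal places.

β ≈ 0.338

Noncentrality parameter: δ = d·√n = 0.37 × √55 = 2.7440
One-sided α = 0.01 → critical value z_{0.01} = 2.326.
Power = Φ(δ − 2.326) = Φ(0.418) = 0.6619.
Type II error: β = 1 − power = 1 − 0.6619 = 0.3381.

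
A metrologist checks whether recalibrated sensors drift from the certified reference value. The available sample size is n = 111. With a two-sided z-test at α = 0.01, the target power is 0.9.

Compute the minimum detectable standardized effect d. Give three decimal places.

d ≈ 0.366

Need Φ(δ − 2.576) = 0.9, so δ = 2.576 + 1.282 = 3.857.
(Lower-tail contribution to power is negligible for δ > 0.)
δ = d·√n ⇒ d = δ/√n = 3.857/√111 = 0.3661.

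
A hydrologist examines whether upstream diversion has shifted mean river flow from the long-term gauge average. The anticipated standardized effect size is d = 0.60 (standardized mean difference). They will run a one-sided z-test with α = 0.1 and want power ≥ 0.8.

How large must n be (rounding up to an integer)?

n = 13

Set Φ(δ − 1.282) = 0.8; then δ − 1.282 = Φ⁻¹(0.8) = 0.842, giving δ = 2.123.
δ = d·√n ⇒ n = (δ/d)² = (2.123 / 0.60)² = 12.52.
Round up to the next whole unit.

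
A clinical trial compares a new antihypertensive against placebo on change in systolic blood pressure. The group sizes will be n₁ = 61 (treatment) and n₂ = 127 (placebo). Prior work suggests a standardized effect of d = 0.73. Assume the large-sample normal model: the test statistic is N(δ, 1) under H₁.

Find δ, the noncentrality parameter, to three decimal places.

δ ≈ 4.686

The noncentrality parameter scales effect size by the design's sample-size factor: δ = d / √(1/n₁ + 1/n₂) = 0.73 / √(1/61 + 1/127) = 4.6861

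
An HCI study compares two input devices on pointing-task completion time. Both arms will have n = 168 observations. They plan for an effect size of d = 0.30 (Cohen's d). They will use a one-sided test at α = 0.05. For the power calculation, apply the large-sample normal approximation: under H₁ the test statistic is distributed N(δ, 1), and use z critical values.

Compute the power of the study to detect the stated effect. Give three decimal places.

Noncentrality parameter: δ = d·√(n/2) = 0.30 × √(168/2) = 2.7495
One-sided α = 0.05 → critical value z_{0.05} = 1.645.
Power = P(Z > 1.645 − δ) = Φ(1.105) = 0.8654.

Power ≈ 0.865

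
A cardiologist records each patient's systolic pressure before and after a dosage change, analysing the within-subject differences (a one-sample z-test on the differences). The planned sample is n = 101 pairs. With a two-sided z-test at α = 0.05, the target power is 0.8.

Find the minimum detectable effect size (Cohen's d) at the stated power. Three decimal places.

d ≈ 0.279

Required noncentrality: δ = z_{0.025} + z_{0.20} = 1.960 + 0.842 = 2.802.
(The second rejection-region term Φ(−δ − z_{α/2}) is negligible and dropped.)
δ = d·√n ⇒ d = δ/√n = 2.802/√101 = 0.2788.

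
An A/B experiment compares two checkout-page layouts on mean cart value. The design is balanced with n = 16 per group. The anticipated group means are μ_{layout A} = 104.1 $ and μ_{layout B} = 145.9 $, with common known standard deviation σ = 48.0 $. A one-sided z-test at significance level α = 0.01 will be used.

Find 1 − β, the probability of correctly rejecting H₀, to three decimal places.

Standardized effect: d = |μ_{layout A} − μ_{layout B}| / σ = |104.1 − 145.9| / 48.0 = 0.8708
Noncentrality parameter: δ = d·√(n/2) = 0.8708 × √(16/2) = 2.4631
Critical value for a one-sided test at α = 0.01: z_α = 2.326.
Power = P(Z > 2.326 − δ) = Φ(0.137) = 0.5544.

Power ≈ 0.554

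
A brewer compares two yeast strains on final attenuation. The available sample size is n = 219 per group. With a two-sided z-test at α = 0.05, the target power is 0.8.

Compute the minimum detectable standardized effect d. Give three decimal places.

Required noncentrality: δ = z_{0.025} + z_{0.20} = 1.960 + 0.842 = 2.802.
(Lower-tail contribution to power is negligible for δ > 0.)
δ = d·√(n/2) ⇒ d = δ/√(n/2) = 2.802/√(219/2) = 0.2677.

d ≈ 0.268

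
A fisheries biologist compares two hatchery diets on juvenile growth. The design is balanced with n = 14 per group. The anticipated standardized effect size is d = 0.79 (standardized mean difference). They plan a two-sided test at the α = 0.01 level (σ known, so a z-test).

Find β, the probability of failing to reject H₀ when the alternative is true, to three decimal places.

β ≈ 0.686

Noncentrality parameter: δ = d·√(n/2) = 0.79 × √(14/2) = 2.0901
Two-sided α = 0.01 → critical value z_{0.005} = 2.576.
Power = Φ(δ − 2.576) + Φ(−δ − 2.576) = Φ(-0.486) + Φ(-4.666) = 0.3136 + 0.0000 = 0.3136.
Type II error: β = 1 − power = 1 − 0.3136 = 0.6864.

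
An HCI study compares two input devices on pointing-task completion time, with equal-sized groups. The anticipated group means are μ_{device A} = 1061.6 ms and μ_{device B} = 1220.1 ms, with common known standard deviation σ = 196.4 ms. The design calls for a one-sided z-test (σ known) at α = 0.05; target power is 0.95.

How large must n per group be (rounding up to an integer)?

n = 34 per group

Standardized effect: d = |μ_{device A} − μ_{device B}| / σ = |1061.6 − 1220.1| / 196.4 = 0.8070
For power 0.95 need Φ(δ − z_{0.05}) = 0.95, so δ = z_{0.05} + z_{0.05} = 1.645 + 1.645 = 3.290.
δ = d·√(n/2) ⇒ n = 2(δ/d)² = 2 × (3.290 / 0.8070)² = 33.23.
Rounding up, n = 34 per group.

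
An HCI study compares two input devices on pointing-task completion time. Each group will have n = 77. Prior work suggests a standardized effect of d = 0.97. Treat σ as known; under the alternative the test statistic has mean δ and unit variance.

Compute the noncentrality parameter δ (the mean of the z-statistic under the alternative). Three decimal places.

δ = d·√(n/2) = 0.97 × √(77/2) = 6.0187

δ ≈ 6.019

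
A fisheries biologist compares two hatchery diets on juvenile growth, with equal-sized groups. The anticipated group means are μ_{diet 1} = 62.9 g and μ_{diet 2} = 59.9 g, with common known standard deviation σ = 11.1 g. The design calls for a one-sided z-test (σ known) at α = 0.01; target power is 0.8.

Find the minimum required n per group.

Standardized effect: d = |μ_{diet 1} − μ_{diet 2}| / σ = |62.9 − 59.9| / 11.1 = 0.2703
Set Φ(δ − 2.326) = 0.8; then δ − 2.326 = Φ⁻¹(0.8) = 0.842, giving δ = 3.168.
δ = d·√(n/2) ⇒ n = 2(δ/d)² = 2 × (3.168 / 0.2703)² = 274.79.
Round up to the next whole unit.

n = 275 per group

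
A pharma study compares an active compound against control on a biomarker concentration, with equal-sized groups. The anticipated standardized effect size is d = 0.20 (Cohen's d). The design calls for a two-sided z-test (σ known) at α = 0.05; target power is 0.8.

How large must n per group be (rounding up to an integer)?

For power 0.8 need Φ(δ − z_{0.025}) = 0.8, so δ = z_{0.025} + z_{0.20} = 1.960 + 0.842 = 2.802.
(For δ > 0 the lower-tail rejection region contributes negligibly to power, so the one-term inversion is standard.)
δ = d·√(n/2) ⇒ n = 2(δ/d)² = 2 × (2.802 / 0.20)² = 392.44.
Round up to the next whole unit.

n = 393 per group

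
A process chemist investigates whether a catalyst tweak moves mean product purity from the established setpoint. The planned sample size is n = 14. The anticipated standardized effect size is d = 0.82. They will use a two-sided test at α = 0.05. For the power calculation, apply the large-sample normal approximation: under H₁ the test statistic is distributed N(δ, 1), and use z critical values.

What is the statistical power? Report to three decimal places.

Noncentrality parameter: δ = d·√n = 0.82 × √14 = 3.0682
Two-sided α = 0.05 → critical value z_{0.025} = 1.960.
Power = Φ(δ − 1.960) + Φ(−δ − 1.960) = Φ(1.108) + Φ(-5.028) = 0.8661 + 0.0000 = 0.8661.

Power ≈ 0.866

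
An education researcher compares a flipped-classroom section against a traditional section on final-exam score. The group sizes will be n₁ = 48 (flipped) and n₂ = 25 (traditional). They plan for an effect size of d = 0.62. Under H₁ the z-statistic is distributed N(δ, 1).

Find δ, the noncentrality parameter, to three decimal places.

δ = d / √(1/n₁ + 1/n₂) = 0.62 / √(1/48 + 1/25) = 2.5137

δ ≈ 2.514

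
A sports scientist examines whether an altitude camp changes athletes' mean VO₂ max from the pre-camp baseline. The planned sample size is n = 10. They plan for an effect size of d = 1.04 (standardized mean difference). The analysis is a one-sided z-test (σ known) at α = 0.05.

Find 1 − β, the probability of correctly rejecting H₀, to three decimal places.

Power ≈ 0.950

Noncentrality parameter: δ = d·√n = 1.04 × √10 = 3.2888
One-sided α = 0.05 → critical value z_{0.05} = 1.645.
Power = P(Z > 1.645 − δ) = Φ(1.644) = 0.9499.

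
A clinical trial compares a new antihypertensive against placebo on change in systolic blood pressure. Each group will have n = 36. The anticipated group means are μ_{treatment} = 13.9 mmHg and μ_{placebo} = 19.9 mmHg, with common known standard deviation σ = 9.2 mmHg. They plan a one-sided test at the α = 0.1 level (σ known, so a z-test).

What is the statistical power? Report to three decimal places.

Power ≈ 0.931

Standardized effect: d = |μ_{treatment} − μ_{placebo}| / σ = |13.9 − 19.9| / 9.2 = 0.6522
Noncentrality parameter: δ = d·√(n/2) = 0.6522 × √(36/2) = 2.7669
One-sided α = 0.1 → critical value z_{0.1} = 1.282.
Power = Φ(δ − 1.282) = Φ(1.485) = 0.9313.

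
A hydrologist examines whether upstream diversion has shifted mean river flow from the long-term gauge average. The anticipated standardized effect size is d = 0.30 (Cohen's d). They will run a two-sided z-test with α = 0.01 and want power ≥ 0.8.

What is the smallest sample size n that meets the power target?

For power 0.8 need Φ(δ − z_{0.005}) = 0.8, so δ = z_{0.005} + z_{0.20} = 2.576 + 0.842 = 3.417.
(For δ > 0 the lower-tail rejection region contributes negligibly to power, so the one-term inversion is standard.)
δ = d·√n ⇒ n = (δ/d)² = (3.417 / 0.30)² = 129.77.
Round up to the next whole unit.

n = 130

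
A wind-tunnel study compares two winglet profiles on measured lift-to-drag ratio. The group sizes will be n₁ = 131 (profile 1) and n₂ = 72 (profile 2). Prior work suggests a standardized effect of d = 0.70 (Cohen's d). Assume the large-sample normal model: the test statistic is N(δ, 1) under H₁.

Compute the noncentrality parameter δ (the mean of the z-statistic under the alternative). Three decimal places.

δ = d / √(1/n₁ + 1/n₂) = 0.70 / √(1/131 + 1/72) = 4.7715

δ ≈ 4.771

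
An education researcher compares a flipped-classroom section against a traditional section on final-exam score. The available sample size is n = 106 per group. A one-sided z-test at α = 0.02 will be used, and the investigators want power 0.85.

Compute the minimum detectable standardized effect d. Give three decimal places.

d ≈ 0.424

Required noncentrality: δ = z_{0.02} + z_{0.15} = 2.054 + 1.036 = 3.090.
δ = d·√(n/2) ⇒ d = δ/√(n/2) = 3.090/√(106/2) = 0.4245.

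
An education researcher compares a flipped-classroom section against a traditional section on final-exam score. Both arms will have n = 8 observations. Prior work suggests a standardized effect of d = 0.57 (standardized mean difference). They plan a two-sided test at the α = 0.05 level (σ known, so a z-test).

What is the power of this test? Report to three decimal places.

Noncentrality parameter: δ = d·√(n/2) = 0.57 × √(8/2) = 1.1400
Two-sided α = 0.05 → critical value z_{0.025} = 1.960.
Power = Φ(δ − 1.960) + Φ(−δ − 1.960) = Φ(-0.820) + Φ(-3.100) = 0.2061 + 0.0010 = 0.2071.

Power ≈ 0.207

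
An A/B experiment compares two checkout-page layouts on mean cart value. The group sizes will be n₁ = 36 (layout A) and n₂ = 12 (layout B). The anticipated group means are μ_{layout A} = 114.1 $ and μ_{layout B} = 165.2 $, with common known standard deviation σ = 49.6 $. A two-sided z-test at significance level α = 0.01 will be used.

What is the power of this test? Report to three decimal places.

Power ≈ 0.697

Standardized effect: d = |μ_{layout A} − μ_{layout B}| / σ = |114.1 − 165.2| / 49.6 = 1.0302
Noncentrality parameter: δ = d / √(1/n₁ + 1/n₂) = 1.0302 / √(1/36 + 1/12) = 3.0907
Critical value for a two-sided test at α = 0.01: z_{α/2} = 2.576.
Power = Φ(δ − 2.576) + Φ(−δ − 2.576) = Φ(0.515) + Φ(-5.667) = 0.6967 + 0.0000 = 0.6967.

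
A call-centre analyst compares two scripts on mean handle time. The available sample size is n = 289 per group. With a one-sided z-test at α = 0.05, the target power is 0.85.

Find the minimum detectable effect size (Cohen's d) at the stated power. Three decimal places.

d ≈ 0.223

Required noncentrality: δ = z_{0.05} + z_{0.15} = 1.645 + 1.036 = 2.681.
δ = d·√(n/2) ⇒ d = δ/√(n/2) = 2.681/√(289/2) = 0.2231.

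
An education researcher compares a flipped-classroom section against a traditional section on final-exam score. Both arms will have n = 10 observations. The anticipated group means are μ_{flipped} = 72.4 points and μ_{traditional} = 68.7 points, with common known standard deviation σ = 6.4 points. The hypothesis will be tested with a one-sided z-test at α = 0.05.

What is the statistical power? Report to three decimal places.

Power ≈ 0.362

Standardized effect: d = |μ_{flipped} − μ_{traditional}| / σ = |72.4 − 68.7| / 6.4 = 0.5781
Noncentrality parameter: δ = d·√(n/2) = 0.5781 × √(10/2) = 1.2927
One-sided α = 0.05 → critical value z_{0.05} = 1.645.
Power = Φ(δ − 1.645) = Φ(-0.352) = 0.3624.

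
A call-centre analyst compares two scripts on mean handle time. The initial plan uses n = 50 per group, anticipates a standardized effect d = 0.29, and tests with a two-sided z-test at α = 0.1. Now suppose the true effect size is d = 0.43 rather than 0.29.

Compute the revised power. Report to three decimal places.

Power ≈ 0.693

With d = 0.43: δ = d·√(n/2) = 0.43 × √(50/2) = 2.1500. Critical value z_{0.05} = 1.645.
Revised power = Φ(δ − 1.645) + Φ(−δ − 1.645) = Φ(0.505) + Φ(-3.795) = 0.6933 + 0.0001 = 0.6933.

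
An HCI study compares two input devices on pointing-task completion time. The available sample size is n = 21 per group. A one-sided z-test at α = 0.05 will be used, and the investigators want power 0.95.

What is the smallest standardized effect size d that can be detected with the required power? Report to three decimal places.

Required noncentrality: δ = z_{0.05} + z_{0.05} = 1.645 + 1.645 = 3.290.
δ = d·√(n/2) ⇒ d = δ/√(n/2) = 3.290/√(21/2) = 1.0152.

d ≈ 1.015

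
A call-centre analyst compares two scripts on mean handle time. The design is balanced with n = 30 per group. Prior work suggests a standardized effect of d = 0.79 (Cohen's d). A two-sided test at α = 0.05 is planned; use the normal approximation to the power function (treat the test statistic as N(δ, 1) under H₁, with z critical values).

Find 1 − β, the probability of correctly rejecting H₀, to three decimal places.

Noncentrality parameter: δ = d·√(n/2) = 0.79 × √(30/2) = 3.0597
Two-sided α = 0.05 → critical value z_{0.025} = 1.960.
Power = Φ(δ − 1.960) + Φ(−δ − 1.960) = Φ(1.100) + Φ(-5.020) = 0.8643 + 0.0000 = 0.8643.

Power ≈ 0.864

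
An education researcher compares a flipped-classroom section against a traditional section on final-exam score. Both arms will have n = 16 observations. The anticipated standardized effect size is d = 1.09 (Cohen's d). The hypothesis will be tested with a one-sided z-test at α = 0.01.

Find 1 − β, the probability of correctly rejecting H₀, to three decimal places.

Power ≈ 0.775

Noncentrality parameter: δ = d·√(n/2) = 1.09 × √(16/2) = 3.0830
One-sided α = 0.01 → critical value z_{0.01} = 2.326.
Power = Φ(δ − 2.326) = Φ(0.757) = 0.7754.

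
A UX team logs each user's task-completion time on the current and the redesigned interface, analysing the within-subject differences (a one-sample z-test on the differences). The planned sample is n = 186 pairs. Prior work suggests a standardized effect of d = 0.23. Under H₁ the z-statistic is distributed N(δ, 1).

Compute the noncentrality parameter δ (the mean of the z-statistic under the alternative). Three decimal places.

δ ≈ 3.137

The noncentrality parameter scales effect size by the design's sample-size factor: δ = d·√n = 0.23 × √186 = 3.1368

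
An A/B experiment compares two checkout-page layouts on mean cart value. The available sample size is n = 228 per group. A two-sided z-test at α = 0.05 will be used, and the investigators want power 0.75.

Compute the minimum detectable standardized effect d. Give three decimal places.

Required noncentrality: δ = z_{0.025} + z_{0.25} = 1.960 + 0.674 = 2.634.
(Lower-tail contribution to power is negligible for δ > 0.)
δ = d·√(n/2) ⇒ d = δ/√(n/2) = 2.634/√(228/2) = 0.2467.

d ≈ 0.247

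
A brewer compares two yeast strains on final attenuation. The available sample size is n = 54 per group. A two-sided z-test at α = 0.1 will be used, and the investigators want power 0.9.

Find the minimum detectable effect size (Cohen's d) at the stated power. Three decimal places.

d ≈ 0.563

Need Φ(δ − 1.645) = 0.9, so δ = 1.645 + 1.282 = 2.926.
(The second rejection-region term Φ(−δ − z_{α/2}) is negligible and dropped.)
δ = d·√(n/2) ⇒ d = δ/√(n/2) = 2.926/√(54/2) = 0.5632.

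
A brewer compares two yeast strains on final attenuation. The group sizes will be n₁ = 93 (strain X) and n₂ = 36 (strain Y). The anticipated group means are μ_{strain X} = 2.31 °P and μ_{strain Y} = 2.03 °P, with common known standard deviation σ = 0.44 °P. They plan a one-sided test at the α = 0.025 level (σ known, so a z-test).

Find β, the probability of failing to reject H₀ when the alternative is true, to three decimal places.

Standardized effect: d = |μ_{strain X} − μ_{strain Y}| / σ = |2.31 − 2.03| / 0.44 = 0.6364
Noncentrality parameter: δ = d / √(1/n₁ + 1/n₂) = 0.6364 / √(1/93 + 1/36) = 3.2419
Critical value for a one-sided test at α = 0.025: z_α = 1.960.
Power = Φ(δ − 1.960) = Φ(1.282) = 0.9001.
Type II error: β = 1 − power = 1 − 0.9001 = 0.0999.

β ≈ 0.100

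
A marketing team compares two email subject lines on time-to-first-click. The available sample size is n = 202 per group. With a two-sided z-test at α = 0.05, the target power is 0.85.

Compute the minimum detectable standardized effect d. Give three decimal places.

Required noncentrality: δ = z_{0.025} + z_{0.15} = 1.960 + 1.036 = 2.996.
(Lower-tail contribution to power is negligible for δ > 0.)
δ = d·√(n/2) ⇒ d = δ/√(n/2) = 2.996/√(202/2) = 0.2982.

d ≈ 0.298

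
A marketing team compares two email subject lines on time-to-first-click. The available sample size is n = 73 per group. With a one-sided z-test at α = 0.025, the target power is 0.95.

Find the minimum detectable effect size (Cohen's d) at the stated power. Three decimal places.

d ≈ 0.597

Required noncentrality: δ = z_{0.025} + z_{0.05} = 1.960 + 1.645 = 3.605.
δ = d·√(n/2) ⇒ d = δ/√(n/2) = 3.605/√(73/2) = 0.5967.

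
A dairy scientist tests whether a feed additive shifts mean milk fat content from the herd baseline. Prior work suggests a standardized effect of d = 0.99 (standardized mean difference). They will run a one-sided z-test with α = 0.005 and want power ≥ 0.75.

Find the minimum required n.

n = 11

Set Φ(δ − 2.576) = 0.75; then δ − 2.576 = Φ⁻¹(0.75) = 0.674, giving δ = 3.250.
δ = d·√n ⇒ n = (δ/d)² = (3.250 / 0.99)² = 10.78.
Rounding up, n = 11.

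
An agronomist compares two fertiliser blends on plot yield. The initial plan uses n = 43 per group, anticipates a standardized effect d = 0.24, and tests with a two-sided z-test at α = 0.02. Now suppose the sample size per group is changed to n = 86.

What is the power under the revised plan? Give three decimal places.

Power ≈ 0.226

With n = 86 per group: δ = d·√(n/2) = 0.24 × √(86/2) = 1.5738. Critical value z_{0.01} = 2.326.
Revised power = Φ(δ − 2.326) + Φ(−δ − 2.326) = Φ(-0.753) + Φ(-3.900) = 0.2259 + 0.0000 = 0.2259.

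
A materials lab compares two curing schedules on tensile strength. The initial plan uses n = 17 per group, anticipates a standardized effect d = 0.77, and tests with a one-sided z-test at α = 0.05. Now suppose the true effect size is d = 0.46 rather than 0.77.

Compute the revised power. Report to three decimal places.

With d = 0.46: δ = d·√(n/2) = 0.46 × √(17/2) = 1.3411. Critical value z_{0.05} = 1.645.
Revised power = Φ(δ − 1.645) = Φ(-0.304) = 0.3807.

Power ≈ 0.381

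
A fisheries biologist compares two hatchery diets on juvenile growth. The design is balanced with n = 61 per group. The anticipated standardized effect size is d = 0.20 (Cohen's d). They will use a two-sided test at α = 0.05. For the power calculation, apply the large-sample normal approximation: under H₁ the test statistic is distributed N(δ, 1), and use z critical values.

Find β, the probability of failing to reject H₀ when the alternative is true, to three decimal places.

Noncentrality parameter: δ = d·√(n/2) = 0.20 × √(61/2) = 1.1045
Critical value for a two-sided test at α = 0.05: z_{α/2} = 1.960.
Power = Φ(δ − 1.960) + Φ(−δ − 1.960) = Φ(-0.855) + Φ(-3.065) = 0.1962 + 0.0011 = 0.1972.
Type II error: β = 1 − power = 1 − 0.1972 = 0.8028.

β ≈ 0.803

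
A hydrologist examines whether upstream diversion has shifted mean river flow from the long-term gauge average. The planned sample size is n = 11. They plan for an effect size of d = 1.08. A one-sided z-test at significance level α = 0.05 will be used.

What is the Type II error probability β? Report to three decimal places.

Noncentrality parameter: δ = d·√n = 1.08 × √11 = 3.5820
One-sided α = 0.05 → critical value z_{0.05} = 1.645.
Power = Φ(δ − 1.645) = Φ(1.937) = 0.9736.
Type II error: β = 1 − power = 1 − 0.9736 = 0.0264.

β ≈ 0.026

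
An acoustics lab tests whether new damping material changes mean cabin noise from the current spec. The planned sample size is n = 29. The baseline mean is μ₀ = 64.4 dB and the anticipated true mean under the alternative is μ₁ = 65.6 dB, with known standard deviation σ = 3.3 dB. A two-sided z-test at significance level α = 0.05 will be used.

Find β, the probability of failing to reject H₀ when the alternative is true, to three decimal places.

Standardized effect: d = |μ₁ − μ₀| / σ = |65.6 − 64.4| / 3.3 = 0.3636
Noncentrality parameter: δ = d·√n = 0.3636 × √29 = 1.9582
Two-sided α = 0.05 → critical value z_{0.025} = 1.960.
Power = Φ(δ − 1.960) + Φ(−δ − 1.960) = Φ(-0.002) + Φ(-3.918) = 0.4993 + 0.0000 = 0.4994.
Type II error: β = 1 − power = 1 − 0.4994 = 0.5006.

β ≈ 0.501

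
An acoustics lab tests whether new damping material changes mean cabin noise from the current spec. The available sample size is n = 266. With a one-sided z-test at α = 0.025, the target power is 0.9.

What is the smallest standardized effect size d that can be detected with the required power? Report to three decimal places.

d ≈ 0.199

Need Φ(δ − 1.960) = 0.9, so δ = 1.960 + 1.282 = 3.242.
δ = d·√n ⇒ d = δ/√n = 3.242/√266 = 0.1988.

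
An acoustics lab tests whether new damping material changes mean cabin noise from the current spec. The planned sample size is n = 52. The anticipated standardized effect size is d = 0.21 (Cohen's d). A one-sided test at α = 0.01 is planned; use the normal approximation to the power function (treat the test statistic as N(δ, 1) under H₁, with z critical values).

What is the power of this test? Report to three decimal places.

Noncentrality parameter: δ = d·√n = 0.21 × √52 = 1.5143
Critical value for a one-sided test at α = 0.01: z_α = 2.326.
Power = P(Z > 2.326 − δ) = Φ(-0.812) = 0.2084.

Power ≈ 0.208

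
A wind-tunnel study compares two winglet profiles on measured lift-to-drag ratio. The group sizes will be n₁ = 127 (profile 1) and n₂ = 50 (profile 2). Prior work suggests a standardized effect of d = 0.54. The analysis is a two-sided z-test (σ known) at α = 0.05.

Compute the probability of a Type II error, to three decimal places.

Noncentrality parameter: δ = d / √(1/n₁ + 1/n₂) = 0.54 / √(1/127 + 1/50) = 3.2344
Critical value for a two-sided test at α = 0.05: z_{α/2} = 1.960.
Power = Φ(δ − 1.960) + Φ(−δ − 1.960) = Φ(1.274) + Φ(-5.194) = 0.8987 + 0.0000 = 0.8987.
Type II error: β = 1 − power = 1 − 0.8987 = 0.1013.

β ≈ 0.101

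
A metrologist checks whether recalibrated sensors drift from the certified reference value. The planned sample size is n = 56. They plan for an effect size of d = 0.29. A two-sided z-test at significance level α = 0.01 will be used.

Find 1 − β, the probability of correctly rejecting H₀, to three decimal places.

Power ≈ 0.342

Noncentrality parameter: δ = d·√n = 0.29 × √56 = 2.1702
Two-sided α = 0.01 → critical value z_{0.005} = 2.576.
Power = Φ(δ − 2.576) + Φ(−δ − 2.576) = Φ(-0.406) + Φ(-4.746) = 0.3425 + 0.0000 = 0.3425.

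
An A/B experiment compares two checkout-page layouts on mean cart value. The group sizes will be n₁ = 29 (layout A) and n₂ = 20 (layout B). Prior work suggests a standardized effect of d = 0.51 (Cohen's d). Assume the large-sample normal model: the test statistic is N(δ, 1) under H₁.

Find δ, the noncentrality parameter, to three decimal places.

δ ≈ 1.755

δ = d / √(1/n₁ + 1/n₂) = 0.51 / √(1/29 + 1/20) = 1.7546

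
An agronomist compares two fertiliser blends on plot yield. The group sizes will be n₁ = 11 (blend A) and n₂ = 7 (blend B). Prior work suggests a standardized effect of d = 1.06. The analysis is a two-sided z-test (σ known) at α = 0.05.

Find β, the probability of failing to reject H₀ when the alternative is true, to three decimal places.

β ≈ 0.408

Noncentrality parameter: δ = d / √(1/n₁ + 1/n₂) = 1.06 / √(1/11 + 1/7) = 2.1924
Two-sided α = 0.05 → critical value z_{0.025} = 1.960.
Power = Φ(δ − 1.960) + Φ(−δ − 1.960) = Φ(0.232) + Φ(-4.152) = 0.5919 + 0.0000 = 0.5919.
Type II error: β = 1 − power = 1 − 0.5919 = 0.4081.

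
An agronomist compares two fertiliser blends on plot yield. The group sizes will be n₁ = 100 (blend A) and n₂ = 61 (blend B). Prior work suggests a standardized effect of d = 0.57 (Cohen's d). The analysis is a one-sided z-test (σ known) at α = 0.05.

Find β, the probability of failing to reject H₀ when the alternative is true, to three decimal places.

β ≈ 0.031

Noncentrality parameter: δ = d / √(1/n₁ + 1/n₂) = 0.57 / √(1/100 + 1/61) = 3.5085
One-sided α = 0.05 → critical value z_{0.05} = 1.645.
Power = Φ(δ − 1.645) = Φ(1.864) = 0.9688.
Type II error: β = 1 − power = 1 − 0.9688 = 0.0312.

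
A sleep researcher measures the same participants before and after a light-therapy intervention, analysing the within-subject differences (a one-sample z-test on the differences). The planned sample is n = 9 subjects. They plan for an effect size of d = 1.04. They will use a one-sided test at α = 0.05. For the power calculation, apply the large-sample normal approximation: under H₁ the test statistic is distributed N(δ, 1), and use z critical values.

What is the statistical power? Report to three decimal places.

Power ≈ 0.930

Noncentrality parameter: δ = d·√n = 1.04 × √9 = 3.1200
One-sided α = 0.05 → critical value z_{0.05} = 1.645.
Power = Φ(δ − 1.645) = Φ(1.475) = 0.9299.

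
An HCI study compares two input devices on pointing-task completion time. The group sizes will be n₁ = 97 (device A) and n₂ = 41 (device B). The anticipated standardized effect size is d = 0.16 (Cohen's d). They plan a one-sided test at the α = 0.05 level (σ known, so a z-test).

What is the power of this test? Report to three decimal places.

Noncentrality parameter: δ = d / √(1/n₁ + 1/n₂) = 0.16 / √(1/97 + 1/41) = 0.8589
One-sided α = 0.05 → critical value z_{0.05} = 1.645.
Power = Φ(δ − 1.645) = Φ(-0.786) = 0.2160.

Power ≈ 0.216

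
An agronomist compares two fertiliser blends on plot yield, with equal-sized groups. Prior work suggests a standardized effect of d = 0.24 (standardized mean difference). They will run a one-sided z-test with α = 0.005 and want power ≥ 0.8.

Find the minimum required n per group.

For power 0.8 need Φ(δ − z_{0.005}) = 0.8, so δ = z_{0.005} + z_{0.20} = 2.576 + 0.842 = 3.417.
δ = d·√(n/2) ⇒ n = 2(δ/d)² = 2 × (3.417 / 0.24)² = 405.52.
Rounding up, n = 406 per group.

n = 406 per group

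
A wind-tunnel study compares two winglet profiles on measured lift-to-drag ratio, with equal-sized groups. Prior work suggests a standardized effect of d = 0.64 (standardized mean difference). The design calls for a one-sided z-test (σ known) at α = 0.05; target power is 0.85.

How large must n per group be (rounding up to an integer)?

n = 36 per group

For power 0.85 need Φ(δ − z_{0.05}) = 0.85, so δ = z_{0.05} + z_{0.15} = 1.645 + 1.036 = 2.681.
δ = d·√(n/2) ⇒ n = 2(δ/d)² = 2 × (2.681 / 0.64)² = 35.10.
Round up to the next whole unit.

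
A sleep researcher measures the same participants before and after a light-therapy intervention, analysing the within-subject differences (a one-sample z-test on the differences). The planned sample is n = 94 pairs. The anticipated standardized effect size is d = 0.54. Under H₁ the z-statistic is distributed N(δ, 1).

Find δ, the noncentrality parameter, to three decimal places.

δ = d·√n = 0.54 × √94 = 5.2355

δ ≈ 5.235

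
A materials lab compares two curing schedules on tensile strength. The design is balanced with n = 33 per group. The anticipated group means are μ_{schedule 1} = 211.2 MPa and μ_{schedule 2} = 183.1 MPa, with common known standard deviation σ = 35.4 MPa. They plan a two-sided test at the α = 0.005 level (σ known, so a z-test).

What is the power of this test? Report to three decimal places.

Standardized effect: d = |μ_{schedule 1} − μ_{schedule 2}| / σ = |211.2 − 183.1| / 35.4 = 0.7938
Noncentrality parameter: δ = d·√(n/2) = 0.7938 × √(33/2) = 3.2244
Two-sided α = 0.005 → critical value z_{0.0025} = 2.807.
Power = Φ(δ − 2.807) + Φ(−δ − 2.807) = Φ(0.417) + Φ(-6.031) = 0.6618 + 0.0000 = 0.6618.

Power ≈ 0.662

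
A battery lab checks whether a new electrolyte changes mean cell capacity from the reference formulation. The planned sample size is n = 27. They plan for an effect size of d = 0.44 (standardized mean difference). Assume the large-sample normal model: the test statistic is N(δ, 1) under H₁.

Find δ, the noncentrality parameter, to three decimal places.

δ = d·√n = 0.44 × √27 = 2.2863

δ ≈ 2.286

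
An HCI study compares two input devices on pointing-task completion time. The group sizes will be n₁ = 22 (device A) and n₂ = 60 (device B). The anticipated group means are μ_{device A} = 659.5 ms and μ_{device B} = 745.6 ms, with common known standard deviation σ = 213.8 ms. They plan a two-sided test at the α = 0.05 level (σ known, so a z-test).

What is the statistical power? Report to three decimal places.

Power ≈ 0.366

Standardized effect: d = |μ_{device A} − μ_{device B}| / σ = |659.5 − 745.6| / 213.8 = 0.4027
Noncentrality parameter: δ = d / √(1/n₁ + 1/n₂) = 0.4027 / √(1/22 + 1/60) = 1.6158
Two-sided α = 0.05 → critical value z_{0.025} = 1.960.
Power = Φ(δ − 1.960) + Φ(−δ − 1.960) = Φ(-0.344) + Φ(-3.576) = 0.3653 + 0.0002 = 0.3655.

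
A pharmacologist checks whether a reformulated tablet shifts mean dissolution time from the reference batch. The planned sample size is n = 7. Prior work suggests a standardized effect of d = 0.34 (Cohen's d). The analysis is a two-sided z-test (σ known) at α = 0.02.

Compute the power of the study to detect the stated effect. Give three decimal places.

Power ≈ 0.077

Noncentrality parameter: δ = d·√n = 0.34 × √7 = 0.8996
Two-sided α = 0.02 → critical value z_{0.01} = 2.326.
Power = Φ(δ − 2.326) + Φ(−δ − 2.326) = Φ(-1.427) + Φ(-3.226) = 0.0768 + 0.0006 = 0.0774.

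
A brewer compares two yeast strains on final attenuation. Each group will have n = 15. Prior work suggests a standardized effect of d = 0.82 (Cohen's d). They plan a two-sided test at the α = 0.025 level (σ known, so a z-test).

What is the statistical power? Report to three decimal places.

Noncentrality parameter: δ = d·√(n/2) = 0.82 × √(15/2) = 2.2457
Critical value for a two-sided test at α = 0.025: z_{α/2} = 2.241.
Power = Φ(δ − 2.241) + Φ(−δ − 2.241) = Φ(0.004) + Φ(-4.487) = 0.5017 + 0.0000 = 0.5017.

Power ≈ 0.502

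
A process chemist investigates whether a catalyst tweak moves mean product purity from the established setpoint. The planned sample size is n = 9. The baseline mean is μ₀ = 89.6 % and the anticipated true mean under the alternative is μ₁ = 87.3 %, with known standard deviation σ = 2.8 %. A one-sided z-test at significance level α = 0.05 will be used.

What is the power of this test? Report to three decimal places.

Power ≈ 0.794

Standardized effect: d = |μ₁ − μ₀| / σ = |87.3 − 89.6| / 2.8 = 0.8214
Noncentrality parameter: λ = d·√n = 0.8214 × √9 = 2.4643
One-sided α = 0.05 → critical value z_{0.05} = 1.645.
Power = Φ(λ − 1.645) = Φ(0.819) = 0.7937.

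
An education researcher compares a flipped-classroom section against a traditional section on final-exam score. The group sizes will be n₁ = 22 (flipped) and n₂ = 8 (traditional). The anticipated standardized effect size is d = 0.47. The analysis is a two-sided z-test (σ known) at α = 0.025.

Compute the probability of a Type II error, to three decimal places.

Noncentrality parameter: δ = d / √(1/n₁ + 1/n₂) = 0.47 / √(1/22 + 1/8) = 1.1384
Two-sided α = 0.025 → critical value z_{0.0125} = 2.241.
Power = Φ(δ − 2.241) + Φ(−δ − 2.241) = Φ(-1.103) + Φ(-3.380) = 0.1350 + 0.0004 = 0.1354.
Type II error: β = 1 − power = 1 − 0.1354 = 0.8646.

β ≈ 0.865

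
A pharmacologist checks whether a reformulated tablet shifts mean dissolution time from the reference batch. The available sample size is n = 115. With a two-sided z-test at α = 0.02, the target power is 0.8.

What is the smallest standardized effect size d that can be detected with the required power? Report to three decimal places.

d ≈ 0.295

Need Φ(δ − 2.326) = 0.8, so δ = 2.326 + 0.842 = 3.168.
(The second rejection-region term Φ(−δ − z_{α/2}) is negligible and dropped.)
δ = d·√n ⇒ d = δ/√n = 3.168/√115 = 0.2954.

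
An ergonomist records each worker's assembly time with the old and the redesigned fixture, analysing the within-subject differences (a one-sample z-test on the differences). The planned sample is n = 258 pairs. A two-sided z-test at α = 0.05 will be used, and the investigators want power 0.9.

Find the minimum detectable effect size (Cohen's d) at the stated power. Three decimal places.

Required noncentrality: δ = z_{0.025} + z_{0.10} = 1.960 + 1.282 = 3.242.
(Lower-tail contribution to power is negligible for δ > 0.)
δ = d·√n ⇒ d = δ/√n = 3.242/√258 = 0.2018.

d ≈ 0.202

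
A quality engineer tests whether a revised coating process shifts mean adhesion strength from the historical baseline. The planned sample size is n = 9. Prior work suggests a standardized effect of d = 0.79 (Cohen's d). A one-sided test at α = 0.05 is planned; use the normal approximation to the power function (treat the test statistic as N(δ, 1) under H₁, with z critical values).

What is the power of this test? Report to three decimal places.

Noncentrality parameter: δ = d·√n = 0.79 × √9 = 2.3700
One-sided α = 0.05 → critical value z_{0.05} = 1.645.
Power = P(Z > 1.645 − δ) = Φ(0.725) = 0.7658.

Power ≈ 0.766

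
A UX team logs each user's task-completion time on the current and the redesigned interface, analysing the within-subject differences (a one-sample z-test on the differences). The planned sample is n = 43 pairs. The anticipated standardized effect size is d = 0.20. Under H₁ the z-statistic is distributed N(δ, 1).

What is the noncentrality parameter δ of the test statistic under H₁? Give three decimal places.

δ = d·√n = 0.20 × √43 = 1.3115

δ ≈ 1.311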